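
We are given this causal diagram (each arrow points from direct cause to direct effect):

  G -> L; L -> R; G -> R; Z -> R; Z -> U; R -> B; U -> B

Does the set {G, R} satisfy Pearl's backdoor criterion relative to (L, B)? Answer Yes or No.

No

Backdoor paths from L to B (paths whose first edge points into L):
  P1: L <- G -> R <- Z -> U -> B
  P2: L <- G -> R -> B
Condition 1 (no descendant of L in the set): FAILS — R is a descendant of L.
Condition 2 (every backdoor path blocked by {G, R}):
  P1: blocked at fork node G ∈ conditioning set.
  P2: blocked at fork node G ∈ conditioning set.
{G, R} does not satisfy the backdoor criterion.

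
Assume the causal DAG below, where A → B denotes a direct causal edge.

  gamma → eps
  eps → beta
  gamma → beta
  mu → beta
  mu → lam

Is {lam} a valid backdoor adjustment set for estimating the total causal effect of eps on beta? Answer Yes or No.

Backdoor paths from eps to beta (paths whose first edge points into eps):
  P1: eps <- gamma -> beta
Condition 1 (no descendant of eps in the set): holds — descendants of eps are {beta}; none are in {lam}.
Condition 2 (every backdoor path blocked by {lam}):
  P1: open — no interior node is in the conditioning set.
{lam} does not satisfy the backdoor criterion.

No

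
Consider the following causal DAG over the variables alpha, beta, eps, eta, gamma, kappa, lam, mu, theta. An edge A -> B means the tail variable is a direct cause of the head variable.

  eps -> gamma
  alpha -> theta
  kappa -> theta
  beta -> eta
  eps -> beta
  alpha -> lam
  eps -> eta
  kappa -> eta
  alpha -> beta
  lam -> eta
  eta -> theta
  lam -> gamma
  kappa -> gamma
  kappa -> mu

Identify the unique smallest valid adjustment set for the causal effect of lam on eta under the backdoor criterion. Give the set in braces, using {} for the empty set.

{alpha}

Variables eligible for adjustment (non-descendants of lam, excluding lam and eta): {alpha, beta, eps, kappa, mu}.
Backdoor paths from lam to eta:
  P1: lam <- alpha -> beta <- eps -> eta
  P2: lam <- alpha -> beta <- eps -> gamma <- kappa -> eta
  P3: lam <- alpha -> beta <- eps -> gamma <- kappa -> theta <- eta
  P4: lam <- alpha -> beta -> eta
  P5: lam <- alpha -> theta <- kappa -> eta
  P6: lam <- alpha -> theta <- kappa -> gamma <- eps -> beta -> eta
  P7: lam <- alpha -> theta <- kappa -> gamma <- eps -> eta
  P8: lam <- alpha -> theta <- eta
The empty set is not sufficient: P4 (lam <- alpha -> beta -> eta) has no collider blocking it and no conditioned non-collider, so it is open.
Try {alpha}:
  P1: blocked at fork node alpha ∈ conditioning set.
  P2: blocked at fork node alpha ∈ conditioning set.
  P3: blocked at fork node alpha ∈ conditioning set.
  P4: blocked at fork node alpha ∈ conditioning set.
  P5: blocked at fork node alpha ∈ conditioning set.
  P6: blocked at fork node alpha ∈ conditioning set.
  P7: blocked at fork node alpha ∈ conditioning set.
  P8: blocked at fork node alpha ∈ conditioning set.
{alpha} contains no descendant of lam and blocks every backdoor path.
No other singleton works — e.g. {kappa} leaves P4 open — so {alpha} is the unique smallest valid adjustment set.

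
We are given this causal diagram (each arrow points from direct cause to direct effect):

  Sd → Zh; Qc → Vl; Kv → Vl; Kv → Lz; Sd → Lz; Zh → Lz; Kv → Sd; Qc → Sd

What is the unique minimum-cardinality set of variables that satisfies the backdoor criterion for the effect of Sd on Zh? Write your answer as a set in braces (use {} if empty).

Variables eligible for adjustment (non-descendants of Sd, excluding Sd and Zh): {Kv, Qc, Vl}.
Backdoor paths from Sd to Zh:
  P1: Sd <- Qc -> Vl <- Kv -> Lz <- Zh
  P2: Sd <- Kv -> Lz <- Zh
Each backdoor path contains an unconditioned collider, so every path is already blocked with the empty conditioning set:
  P1: blocked at collider Vl (neither it nor any descendant is in the conditioning set).
  P2: blocked at collider Lz (neither it nor any descendant is in the conditioning set).
The empty set is therefore the unique smallest valid set.

{}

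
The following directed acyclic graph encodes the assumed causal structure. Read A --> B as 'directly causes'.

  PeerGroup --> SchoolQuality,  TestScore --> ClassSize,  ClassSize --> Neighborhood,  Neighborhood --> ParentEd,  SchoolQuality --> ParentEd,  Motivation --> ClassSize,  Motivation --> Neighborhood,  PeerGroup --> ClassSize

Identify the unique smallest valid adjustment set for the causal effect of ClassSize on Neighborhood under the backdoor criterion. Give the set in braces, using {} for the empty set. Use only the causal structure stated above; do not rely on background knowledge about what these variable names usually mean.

{Motivation}

Variables eligible for adjustment (non-descendants of ClassSize, excluding ClassSize and Neighborhood): {Motivation, PeerGroup, SchoolQuality, TestScore}.
Backdoor paths from ClassSize to Neighborhood:
  P1: ClassSize <- Motivation -> Neighborhood
  P2: ClassSize <- PeerGroup -> SchoolQuality -> ParentEd <- Neighborhood
The empty set is not sufficient: P1 (ClassSize <- Motivation -> Neighborhood) has no collider blocking it and no conditioned non-collider, so it is open.
Try {Motivation}:
  P1: blocked at fork node Motivation ∈ conditioning set.
  P2: blocked at collider ParentEd (neither it nor any descendant is in the conditioning set).
{Motivation} contains no descendant of ClassSize and blocks every backdoor path.
No other singleton works — e.g. {PeerGroup} leaves P1 open — so {Motivation} is the unique smallest valid adjustment set.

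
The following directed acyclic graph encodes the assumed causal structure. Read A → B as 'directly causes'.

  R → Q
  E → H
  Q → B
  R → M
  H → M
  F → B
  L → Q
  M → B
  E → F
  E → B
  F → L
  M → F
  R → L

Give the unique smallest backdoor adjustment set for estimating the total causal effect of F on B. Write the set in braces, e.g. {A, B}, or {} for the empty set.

{E, M}

Variables eligible for adjustment (non-descendants of F, excluding F and B): {E, H, M, R}.
Backdoor paths from F to B:
  P1: F <- E -> H -> M <- R -> L -> Q -> B
  P2: F <- E -> H -> M <- R -> Q -> B
  P3: F <- E -> H -> M -> B
  P4: F <- E -> B
  P5: F <- M <- H <- E -> B
  P6: F <- M <- R -> L -> Q -> B
  P7: F <- M <- R -> Q -> B
  P8: F <- M -> B
The empty set is not sufficient: P3 (F <- E -> H -> M -> B) has no collider blocking it and no conditioned non-collider, so it is open.
Try {E, M}:
  P1: blocked at fork node E ∈ conditioning set.
  P2: blocked at fork node E ∈ conditioning set.
  P3: blocked at fork node E ∈ conditioning set.
  P4: blocked at fork node E ∈ conditioning set.
  P5: blocked at chain node M ∈ conditioning set.
  P6: blocked at chain node M ∈ conditioning set.
  P7: blocked at chain node M ∈ conditioning set.
  P8: blocked at fork node M ∈ conditioning set.
{E, M} contains no descendant of F and blocks every backdoor path.
Every element of {E, M} is needed (dropping E leaves P1 open; dropping M leaves P6 open), so no proper subset is valid.
Among all size-2 subsets of the eligible variables, only {E, M} blocks every backdoor path, so it is the unique smallest valid adjustment set.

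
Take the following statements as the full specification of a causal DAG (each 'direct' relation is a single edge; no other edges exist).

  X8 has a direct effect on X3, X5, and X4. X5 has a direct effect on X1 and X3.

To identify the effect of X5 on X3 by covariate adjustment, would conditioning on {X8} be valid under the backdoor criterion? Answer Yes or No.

Backdoor paths from X5 to X3 (paths whose first edge points into X5):
  P1: X5 <- X8 -> X3
Condition 1 (no descendant of X5 in the set): holds — descendants of X5 are {X1, X3}; none are in {X8}.
Condition 2 (every backdoor path blocked by {X8}):
  P1: blocked at fork node X8 ∈ conditioning set.
{X8} satisfies the backdoor criterion.

Yes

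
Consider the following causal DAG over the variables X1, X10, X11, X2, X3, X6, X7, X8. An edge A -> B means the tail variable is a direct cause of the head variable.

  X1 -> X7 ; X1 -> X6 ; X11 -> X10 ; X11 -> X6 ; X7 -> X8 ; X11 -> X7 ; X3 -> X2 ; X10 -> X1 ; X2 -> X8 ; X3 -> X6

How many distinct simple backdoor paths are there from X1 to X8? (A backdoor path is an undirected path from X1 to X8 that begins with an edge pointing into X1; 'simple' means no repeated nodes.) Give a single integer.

A backdoor path from X1 to X8 is any simple undirected path whose first edge points into X1 (i.e. leaves X1 via a parent).
Parents of X1: {X10}.
Enumerating:
  P1: X1 <- X10 <- X11 -> X6 <- X3 -> X2 -> X8
  P2: X1 <- X10 <- X11 -> X7 -> X8
That exhausts the simple backdoor paths. Count: 2.

2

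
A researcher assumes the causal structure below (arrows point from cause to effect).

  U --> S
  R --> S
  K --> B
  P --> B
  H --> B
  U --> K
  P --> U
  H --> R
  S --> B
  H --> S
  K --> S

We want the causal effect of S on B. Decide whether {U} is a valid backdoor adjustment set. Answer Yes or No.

Backdoor paths from S to B (paths whose first edge points into S):
  P1: S <- H -> B
  P2: S <- U <- P -> B
  P3: S <- U -> K -> B
  P4: S <- R <- H -> B
  P5: S <- K <- U <- P -> B
  P6: S <- K -> B
Condition 1 (no descendant of S in the set): holds — descendants of S are {B}; none are in {U}.
Condition 2 (every backdoor path blocked by {U}):
  P1: open — no interior node is in the conditioning set.
  P2: blocked at chain node U ∈ conditioning set.
  P3: blocked at fork node U ∈ conditioning set.
  P4: open — no interior node is in the conditioning set.
  P5: blocked at chain node U ∈ conditioning set.
  P6: open — no interior node is in the conditioning set.
{U} does not satisfy the backdoor criterion.

No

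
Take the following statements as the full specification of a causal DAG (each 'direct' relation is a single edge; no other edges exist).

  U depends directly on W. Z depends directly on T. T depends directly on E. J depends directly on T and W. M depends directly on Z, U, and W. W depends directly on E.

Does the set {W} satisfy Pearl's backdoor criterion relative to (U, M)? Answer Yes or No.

Backdoor paths from U to M (paths whose first edge points into U):
  P1: U <- W <- E -> T -> Z -> M
  P2: U <- W -> M
  P3: U <- W -> J <- T -> Z -> M
Condition 1 (no descendant of U in the set): holds — descendants of U are {M}; none are in {W}.
Condition 2 (every backdoor path blocked by {W}):
  P1: blocked at chain node W ∈ conditioning set.
  P2: blocked at fork node W ∈ conditioning set.
  P3: blocked at fork node W ∈ conditioning set.
{W} satisfies the backdoor criterion.

Yes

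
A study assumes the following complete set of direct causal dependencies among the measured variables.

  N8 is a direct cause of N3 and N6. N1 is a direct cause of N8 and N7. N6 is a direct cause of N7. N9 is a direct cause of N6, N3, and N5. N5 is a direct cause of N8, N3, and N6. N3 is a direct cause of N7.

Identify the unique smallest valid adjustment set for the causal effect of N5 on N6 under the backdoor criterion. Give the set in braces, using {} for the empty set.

Variables eligible for adjustment (non-descendants of N5, excluding N5 and N6): {N1, N9}.
Backdoor paths from N5 to N6:
  P1: N5 <- N9 -> N3 <- N8 <- N1 -> N7 <- N6
  P2: N5 <- N9 -> N3 <- N8 -> N6
  P3: N5 <- N9 -> N3 -> N7 <- N1 -> N8 -> N6
  P4: N5 <- N9 -> N3 -> N7 <- N6
  P5: N5 <- N9 -> N6
The empty set is not sufficient: P5 (N5 <- N9 -> N6) has no collider blocking it and no conditioned non-collider, so it is open.
Try {N9}:
  P1: blocked at fork node N9 ∈ conditioning set.
  P2: blocked at fork node N9 ∈ conditioning set.
  P3: blocked at fork node N9 ∈ conditioning set.
  P4: blocked at fork node N9 ∈ conditioning set.
  P5: blocked at fork node N9 ∈ conditioning set.
{N9} contains no descendant of N5 and blocks every backdoor path.
No other singleton works — e.g. {N1} leaves P5 open — so {N9} is the unique smallest valid adjustment set.

{N9}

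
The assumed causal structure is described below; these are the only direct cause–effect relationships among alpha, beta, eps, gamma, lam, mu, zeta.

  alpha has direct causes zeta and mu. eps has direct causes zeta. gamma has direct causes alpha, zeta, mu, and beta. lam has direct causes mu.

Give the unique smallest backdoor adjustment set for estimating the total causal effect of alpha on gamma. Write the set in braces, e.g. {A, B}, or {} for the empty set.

{mu, zeta}

Variables eligible for adjustment (non-descendants of alpha, excluding alpha and gamma): {beta, eps, lam, mu, zeta}.
Backdoor paths from alpha to gamma:
  P1: alpha <- mu -> gamma
  P2: alpha <- zeta -> gamma
The empty set is not sufficient: P1 (alpha <- mu -> gamma) has no collider blocking it and no conditioned non-collider, so it is open.
Try {mu, zeta}:
  P1: blocked at fork node mu ∈ conditioning set.
  P2: blocked at fork node zeta ∈ conditioning set.
{mu, zeta} contains no descendant of alpha and blocks every backdoor path.
Every element of {mu, zeta} is needed (dropping mu leaves P1 open; dropping zeta leaves P2 open), so no proper subset is valid.
Among all size-2 subsets of the eligible variables, only {mu, zeta} blocks every backdoor path, so it is the unique smallest valid adjustment set.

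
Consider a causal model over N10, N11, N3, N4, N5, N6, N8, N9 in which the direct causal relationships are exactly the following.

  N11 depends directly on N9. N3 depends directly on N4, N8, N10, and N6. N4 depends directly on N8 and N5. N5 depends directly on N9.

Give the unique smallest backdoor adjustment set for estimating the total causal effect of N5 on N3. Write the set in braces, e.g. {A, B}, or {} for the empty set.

Variables eligible for adjustment (non-descendants of N5, excluding N5 and N3): {N10, N11, N6, N8, N9}.
Backdoor paths from N5 to N3:
  (none)
With no backdoor paths the empty set already satisfies the criterion, and it is trivially minimal.

{}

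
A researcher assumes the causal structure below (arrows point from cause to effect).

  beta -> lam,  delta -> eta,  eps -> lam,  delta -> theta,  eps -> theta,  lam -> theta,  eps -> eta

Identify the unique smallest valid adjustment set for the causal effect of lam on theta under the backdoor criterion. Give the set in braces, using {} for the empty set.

{eps}

Variables eligible for adjustment (non-descendants of lam, excluding lam and theta): {beta, delta, eps, eta}.
Backdoor paths from lam to theta:
  P1: lam <- eps -> theta
  P2: lam <- eps -> eta <- delta -> theta
The empty set is not sufficient: P1 (lam <- eps -> theta) has no collider blocking it and no conditioned non-collider, so it is open.
Try {eps}:
  P1: blocked at fork node eps ∈ conditioning set.
  P2: blocked at fork node eps ∈ conditioning set.
{eps} contains no descendant of lam and blocks every backdoor path.
No other singleton works — e.g. {beta} leaves P1 open — so {eps} is the unique smallest valid adjustment set.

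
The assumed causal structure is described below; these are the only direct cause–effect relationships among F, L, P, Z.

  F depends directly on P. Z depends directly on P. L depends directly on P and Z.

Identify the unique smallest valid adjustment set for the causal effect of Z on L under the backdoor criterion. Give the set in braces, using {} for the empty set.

{P}

Variables eligible for adjustment (non-descendants of Z, excluding Z and L): {F, P}.
Backdoor paths from Z to L:
  P1: Z <- P -> L
The empty set is not sufficient: P1 (Z <- P -> L) has no collider blocking it and no conditioned non-collider, so it is open.
Try {P}:
  P1: blocked at fork node P ∈ conditioning set.
{P} contains no descendant of Z and blocks every backdoor path.
No other singleton works — e.g. {F} leaves P1 open — so {P} is the unique smallest valid adjustment set.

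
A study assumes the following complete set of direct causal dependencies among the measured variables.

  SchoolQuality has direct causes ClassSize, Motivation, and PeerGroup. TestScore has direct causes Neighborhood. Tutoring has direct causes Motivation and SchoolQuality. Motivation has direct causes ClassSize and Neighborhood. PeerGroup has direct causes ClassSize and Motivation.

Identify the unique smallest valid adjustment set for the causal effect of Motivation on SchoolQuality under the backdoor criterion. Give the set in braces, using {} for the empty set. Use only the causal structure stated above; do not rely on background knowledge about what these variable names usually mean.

Variables eligible for adjustment (non-descendants of Motivation, excluding Motivation and SchoolQuality): {ClassSize, Neighborhood, TestScore}.
Backdoor paths from Motivation to SchoolQuality:
  P1: Motivation <- ClassSize -> PeerGroup -> SchoolQuality
  P2: Motivation <- ClassSize -> SchoolQuality
The empty set is not sufficient: P1 (Motivation <- ClassSize -> PeerGroup -> SchoolQuality) has no collider blocking it and no conditioned non-collider, so it is open.
Try {ClassSize}:
  P1: blocked at fork node ClassSize ∈ conditioning set.
  P2: blocked at fork node ClassSize ∈ conditioning set.
{ClassSize} contains no descendant of Motivation and blocks every backdoor path.
No other singleton works — e.g. {Neighborhood} leaves P1 open — so {ClassSize} is the unique smallest valid adjustment set.

{ClassSize}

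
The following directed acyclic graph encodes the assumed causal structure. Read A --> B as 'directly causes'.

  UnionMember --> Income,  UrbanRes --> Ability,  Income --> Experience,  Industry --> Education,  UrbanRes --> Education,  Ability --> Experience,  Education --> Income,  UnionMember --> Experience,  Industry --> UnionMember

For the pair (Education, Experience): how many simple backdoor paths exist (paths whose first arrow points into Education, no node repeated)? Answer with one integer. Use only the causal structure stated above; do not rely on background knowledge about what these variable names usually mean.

A backdoor path from Education to Experience is any simple undirected path whose first edge points into Education (i.e. leaves Education via a parent).
Parents of Education: {Industry, UrbanRes}.
Enumerating:
  P1: Education <- Industry -> UnionMember -> Income -> Experience
  P2: Education <- Industry -> UnionMember -> Experience
  P3: Education <- UrbanRes -> Ability -> Experience
That exhausts the simple backdoor paths. Count: 3.

3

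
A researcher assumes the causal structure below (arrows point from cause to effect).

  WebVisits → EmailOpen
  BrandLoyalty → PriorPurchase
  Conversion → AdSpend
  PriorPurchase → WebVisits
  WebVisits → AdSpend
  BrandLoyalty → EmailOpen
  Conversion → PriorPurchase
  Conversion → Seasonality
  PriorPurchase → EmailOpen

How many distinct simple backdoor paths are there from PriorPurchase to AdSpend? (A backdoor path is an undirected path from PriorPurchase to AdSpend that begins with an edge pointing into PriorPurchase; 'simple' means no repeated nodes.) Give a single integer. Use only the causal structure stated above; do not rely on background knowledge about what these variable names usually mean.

A backdoor path from PriorPurchase to AdSpend is any simple undirected path whose first edge points into PriorPurchase (i.e. leaves PriorPurchase via a parent).
Parents of PriorPurchase: {BrandLoyalty, Conversion}.
Enumerating:
  P1: PriorPurchase <- Conversion -> AdSpend
  P2: PriorPurchase <- BrandLoyalty -> EmailOpen <- WebVisits -> AdSpend
That exhausts the simple backdoor paths. Count: 2.

2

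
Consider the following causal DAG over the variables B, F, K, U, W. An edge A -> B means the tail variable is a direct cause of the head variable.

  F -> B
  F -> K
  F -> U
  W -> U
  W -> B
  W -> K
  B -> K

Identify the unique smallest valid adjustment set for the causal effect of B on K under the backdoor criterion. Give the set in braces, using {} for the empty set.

{F, W}

Variables eligible for adjustment (non-descendants of B, excluding B and K): {F, U, W}.
Backdoor paths from B to K:
  P1: B <- W -> K
  P2: B <- W -> U <- F -> K
  P3: B <- F -> K
  P4: B <- F -> U <- W -> K
The empty set is not sufficient: P1 (B <- W -> K) has no collider blocking it and no conditioned non-collider, so it is open.
Try {F, W}:
  P1: blocked at fork node W ∈ conditioning set.
  P2: blocked at fork node W ∈ conditioning set.
  P3: blocked at fork node F ∈ conditioning set.
  P4: blocked at fork node F ∈ conditioning set.
{F, W} contains no descendant of B and blocks every backdoor path.
Every element of {F, W} is needed (dropping F leaves P3 open; dropping W leaves P1 open), so no proper subset is valid.
Among all size-2 subsets of the eligible variables, only {F, W} blocks every backdoor path, so it is the unique smallest valid adjustment set.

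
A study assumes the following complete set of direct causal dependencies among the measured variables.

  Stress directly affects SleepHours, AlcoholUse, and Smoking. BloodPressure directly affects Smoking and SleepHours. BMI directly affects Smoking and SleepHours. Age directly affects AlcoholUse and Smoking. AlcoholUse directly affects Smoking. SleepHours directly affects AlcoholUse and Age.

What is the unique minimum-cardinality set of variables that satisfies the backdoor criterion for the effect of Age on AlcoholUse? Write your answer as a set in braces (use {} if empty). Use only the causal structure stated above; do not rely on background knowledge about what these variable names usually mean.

{SleepHours}

Variables eligible for adjustment (non-descendants of Age, excluding Age and AlcoholUse): {BMI, BloodPressure, SleepHours, Stress}.
Backdoor paths from Age to AlcoholUse:
  P1: Age <- SleepHours <- BloodPressure -> Smoking <- Stress -> AlcoholUse
  P2: Age <- SleepHours <- BloodPressure -> Smoking <- AlcoholUse
  P3: Age <- SleepHours <- BMI -> Smoking <- Stress -> AlcoholUse
  P4: Age <- SleepHours <- BMI -> Smoking <- AlcoholUse
  P5: Age <- SleepHours <- Stress -> AlcoholUse
  P6: Age <- SleepHours <- Stress -> Smoking <- AlcoholUse
  P7: Age <- SleepHours -> AlcoholUse
The empty set is not sufficient: P5 (Age <- SleepHours <- Stress -> AlcoholUse) has no collider blocking it and no conditioned non-collider, so it is open.
Try {SleepHours}:
  P1: blocked at chain node SleepHours ∈ conditioning set.
  P2: blocked at chain node SleepHours ∈ conditioning set.
  P3: blocked at chain node SleepHours ∈ conditioning set.
  P4: blocked at chain node SleepHours ∈ conditioning set.
  P5: blocked at chain node SleepHours ∈ conditioning set.
  P6: blocked at chain node SleepHours ∈ conditioning set.
  P7: blocked at fork node SleepHours ∈ conditioning set.
{SleepHours} contains no descendant of Age and blocks every backdoor path.
No other singleton works — e.g. {BloodPressure} leaves P5 open — so {SleepHours} is the unique smallest valid adjustment set.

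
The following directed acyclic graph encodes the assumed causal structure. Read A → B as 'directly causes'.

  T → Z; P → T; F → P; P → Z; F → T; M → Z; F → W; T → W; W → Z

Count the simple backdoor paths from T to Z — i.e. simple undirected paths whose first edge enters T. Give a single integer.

A backdoor path from T to Z is any simple undirected path whose first edge points into T (i.e. leaves T via a parent).
Parents of T: {F, P}.
Enumerating:
  P1: T <- F -> P -> Z
  P2: T <- F -> W -> Z
  P3: T <- P <- F -> W -> Z
  P4: T <- P -> Z
That exhausts the simple backdoor paths. Count: 4.

4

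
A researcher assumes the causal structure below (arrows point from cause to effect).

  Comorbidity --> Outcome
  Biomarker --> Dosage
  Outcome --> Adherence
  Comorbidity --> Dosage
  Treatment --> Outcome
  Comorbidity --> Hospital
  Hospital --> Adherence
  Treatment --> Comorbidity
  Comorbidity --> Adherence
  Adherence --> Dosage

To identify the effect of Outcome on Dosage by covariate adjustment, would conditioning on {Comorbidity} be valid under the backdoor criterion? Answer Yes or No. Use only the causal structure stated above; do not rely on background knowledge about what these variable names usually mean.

Backdoor paths from Outcome to Dosage (paths whose first edge points into Outcome):
  P1: Outcome <- Treatment -> Comorbidity -> Hospital -> Adherence -> Dosage
  P2: Outcome <- Treatment -> Comorbidity -> Adherence -> Dosage
  P3: Outcome <- Treatment -> Comorbidity -> Dosage
  P4: Outcome <- Comorbidity -> Hospital -> Adherence -> Dosage
  P5: Outcome <- Comorbidity -> Adherence -> Dosage
  P6: Outcome <- Comorbidity -> Dosage
Condition 1 (no descendant of Outcome in the set): holds — descendants of Outcome are {Adherence, Dosage}; none are in {Comorbidity}.
Condition 2 (every backdoor path blocked by {Comorbidity}):
  P1: blocked at chain node Comorbidity ∈ conditioning set.
  P2: blocked at chain node Comorbidity ∈ conditioning set.
  P3: blocked at chain node Comorbidity ∈ conditioning set.
  P4: blocked at fork node Comorbidity ∈ conditioning set.
  P5: blocked at fork node Comorbidity ∈ conditioning set.
  P6: blocked at fork node Comorbidity ∈ conditioning set.
{Comorbidity} satisfies the backdoor criterion.

Yes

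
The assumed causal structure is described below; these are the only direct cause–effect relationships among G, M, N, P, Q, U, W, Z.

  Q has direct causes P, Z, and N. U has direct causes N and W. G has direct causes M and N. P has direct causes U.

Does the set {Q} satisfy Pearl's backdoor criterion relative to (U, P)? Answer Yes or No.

No

Backdoor paths from U to P (paths whose first edge points into U):
  P1: U <- N -> Q <- P
Condition 1 (no descendant of U in the set): FAILS — Q is a descendant of U.
Condition 2 (every backdoor path blocked by {Q}):
  P1: open — collider(s) Q are conditioned on (or have a conditioned descendant) and no non-collider on the path is in the set.
{Q} does not satisfy the backdoor criterion.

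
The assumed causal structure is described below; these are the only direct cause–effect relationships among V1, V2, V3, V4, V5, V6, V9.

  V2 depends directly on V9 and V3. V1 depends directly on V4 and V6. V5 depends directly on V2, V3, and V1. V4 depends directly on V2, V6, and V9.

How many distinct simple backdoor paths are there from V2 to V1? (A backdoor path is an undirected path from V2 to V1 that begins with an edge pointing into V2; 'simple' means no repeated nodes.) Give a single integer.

A backdoor path from V2 to V1 is any simple undirected path whose first edge points into V2 (i.e. leaves V2 via a parent).
Parents of V2: {V3, V9}.
Enumerating:
  P1: V2 <- V3 -> V5 <- V1
  P2: V2 <- V9 -> V4 <- V6 -> V1
  P3: V2 <- V9 -> V4 -> V1
That exhausts the simple backdoor paths. Count: 3.

3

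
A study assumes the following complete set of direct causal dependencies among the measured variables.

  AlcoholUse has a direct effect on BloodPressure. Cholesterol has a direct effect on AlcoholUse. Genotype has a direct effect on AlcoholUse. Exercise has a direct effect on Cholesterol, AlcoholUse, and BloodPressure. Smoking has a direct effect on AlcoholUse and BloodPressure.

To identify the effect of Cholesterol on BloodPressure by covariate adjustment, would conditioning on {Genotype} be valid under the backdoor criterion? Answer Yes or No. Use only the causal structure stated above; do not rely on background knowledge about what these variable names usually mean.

No

Backdoor paths from Cholesterol to BloodPressure (paths whose first edge points into Cholesterol):
  P1: Cholesterol <- Exercise -> AlcoholUse <- Smoking -> BloodPressure
  P2: Cholesterol <- Exercise -> AlcoholUse -> BloodPressure
  P3: Cholesterol <- Exercise -> BloodPressure
Condition 1 (no descendant of Cholesterol in the set): holds — descendants of Cholesterol are {AlcoholUse, BloodPressure}; none are in {Genotype}.
Condition 2 (every backdoor path blocked by {Genotype}):
  P1: blocked at collider AlcoholUse (neither it nor any descendant is in the conditioning set).
  P2: open — no interior node is in the conditioning set.
  P3: open — no interior node is in the conditioning set.
{Genotype} does not satisfy the backdoor criterion.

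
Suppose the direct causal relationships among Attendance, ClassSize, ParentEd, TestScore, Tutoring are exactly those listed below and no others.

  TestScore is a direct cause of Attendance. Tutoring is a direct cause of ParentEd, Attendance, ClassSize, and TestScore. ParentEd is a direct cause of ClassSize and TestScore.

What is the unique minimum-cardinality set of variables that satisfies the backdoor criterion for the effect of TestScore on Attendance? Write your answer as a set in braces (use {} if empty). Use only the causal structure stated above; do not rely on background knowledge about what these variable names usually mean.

Variables eligible for adjustment (non-descendants of TestScore, excluding TestScore and Attendance): {ClassSize, ParentEd, Tutoring}.
Backdoor paths from TestScore to Attendance:
  P1: TestScore <- Tutoring -> Attendance
  P2: TestScore <- ParentEd <- Tutoring -> Attendance
  P3: TestScore <- ParentEd -> ClassSize <- Tutoring -> Attendance
The empty set is not sufficient: P1 (TestScore <- Tutoring -> Attendance) has no collider blocking it and no conditioned non-collider, so it is open.
Try {Tutoring}:
  P1: blocked at fork node Tutoring ∈ conditioning set.
  P2: blocked at fork node Tutoring ∈ conditioning set.
  P3: blocked at collider ClassSize (neither it nor any descendant is in the conditioning set).
{Tutoring} contains no descendant of TestScore and blocks every backdoor path.
No other singleton works — e.g. {ParentEd} leaves P1 open — so {Tutoring} is the unique smallest valid adjustment set.

{Tutoring}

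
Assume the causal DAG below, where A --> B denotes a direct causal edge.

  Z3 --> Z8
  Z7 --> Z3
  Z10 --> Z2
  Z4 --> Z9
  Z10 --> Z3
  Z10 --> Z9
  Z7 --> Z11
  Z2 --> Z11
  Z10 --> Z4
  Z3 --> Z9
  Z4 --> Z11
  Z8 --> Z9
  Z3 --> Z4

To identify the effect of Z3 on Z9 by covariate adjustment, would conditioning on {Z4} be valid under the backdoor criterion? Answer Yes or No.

No

Backdoor paths from Z3 to Z9 (paths whose first edge points into Z3):
  P1: Z3 <- Z7 -> Z11 <- Z2 <- Z10 -> Z4 -> Z9
  P2: Z3 <- Z7 -> Z11 <- Z2 <- Z10 -> Z9
  P3: Z3 <- Z7 -> Z11 <- Z4 <- Z10 -> Z9
  P4: Z3 <- Z7 -> Z11 <- Z4 -> Z9
  P5: Z3 <- Z10 -> Z2 -> Z11 <- Z4 -> Z9
  P6: Z3 <- Z10 -> Z4 -> Z9
  P7: Z3 <- Z10 -> Z9
Condition 1 (no descendant of Z3 in the set): FAILS — Z4 is a descendant of Z3.
Condition 2 (every backdoor path blocked by {Z4}):
  P1: blocked at collider Z11 (neither it nor any descendant is in the conditioning set).
  P2: blocked at collider Z11 (neither it nor any descendant is in the conditioning set).
  P3: blocked at collider Z11 (neither it nor any descendant is in the conditioning set).
  P4: blocked at collider Z11 (neither it nor any descendant is in the conditioning set).
  P5: blocked at collider Z11 (neither it nor any descendant is in the conditioning set).
  P6: blocked at chain node Z4 ∈ conditioning set.
  P7: open — no interior node is in the conditioning set.
{Z4} does not satisfy the backdoor criterion.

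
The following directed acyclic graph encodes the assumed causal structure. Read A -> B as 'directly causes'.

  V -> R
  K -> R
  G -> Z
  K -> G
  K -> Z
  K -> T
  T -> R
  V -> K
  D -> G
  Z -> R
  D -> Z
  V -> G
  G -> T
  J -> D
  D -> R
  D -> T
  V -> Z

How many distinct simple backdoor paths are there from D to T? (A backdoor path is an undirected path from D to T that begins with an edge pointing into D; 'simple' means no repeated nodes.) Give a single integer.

0

A backdoor path from D to T is any simple undirected path whose first edge points into D (i.e. leaves D via a parent).
Parents of D: {J}.
No simple path from any parent of D reaches T without revisiting D, so there are no backdoor paths.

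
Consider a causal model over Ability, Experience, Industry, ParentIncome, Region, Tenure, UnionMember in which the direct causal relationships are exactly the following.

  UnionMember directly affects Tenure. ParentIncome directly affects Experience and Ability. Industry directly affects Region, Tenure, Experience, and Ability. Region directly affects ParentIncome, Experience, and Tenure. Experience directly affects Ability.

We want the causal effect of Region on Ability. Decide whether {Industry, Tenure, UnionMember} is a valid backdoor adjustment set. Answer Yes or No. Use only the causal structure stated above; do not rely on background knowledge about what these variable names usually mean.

No

Backdoor paths from Region to Ability (paths whose first edge points into Region):
  P1: Region <- Industry -> Experience <- ParentIncome -> Ability
  P2: Region <- Industry -> Experience -> Ability
  P3: Region <- Industry -> Ability
Condition 1 (no descendant of Region in the set): FAILS — Tenure is a descendant of Region.
Condition 2 (every backdoor path blocked by {Industry, Tenure, UnionMember}):
  P1: blocked at fork node Industry ∈ conditioning set.
  P2: blocked at fork node Industry ∈ conditioning set.
  P3: blocked at fork node Industry ∈ conditioning set.
{Industry, Tenure, UnionMember} does not satisfy the backdoor criterion.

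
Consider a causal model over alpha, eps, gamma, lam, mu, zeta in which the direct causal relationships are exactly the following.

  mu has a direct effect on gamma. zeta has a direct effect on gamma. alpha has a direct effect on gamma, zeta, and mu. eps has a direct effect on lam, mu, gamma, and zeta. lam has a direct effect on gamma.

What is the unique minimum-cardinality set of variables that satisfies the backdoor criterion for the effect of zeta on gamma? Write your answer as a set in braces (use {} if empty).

Variables eligible for adjustment (non-descendants of zeta, excluding zeta and gamma): {alpha, eps, lam, mu}.
Backdoor paths from zeta to gamma:
  P1: zeta <- eps -> mu <- alpha -> gamma
  P2: zeta <- eps -> mu -> gamma
  P3: zeta <- eps -> lam -> gamma
  P4: zeta <- eps -> gamma
  P5: zeta <- alpha -> mu <- eps -> lam -> gamma
  P6: zeta <- alpha -> mu <- eps -> gamma
  P7: zeta <- alpha -> mu -> gamma
  P8: zeta <- alpha -> gamma
The empty set is not sufficient: P2 (zeta <- eps -> mu -> gamma) has no collider blocking it and no conditioned non-collider, so it is open.
Try {alpha, eps}:
  P1: blocked at fork node eps ∈ conditioning set.
  P2: blocked at fork node eps ∈ conditioning set.
  P3: blocked at fork node eps ∈ conditioning set.
  P4: blocked at fork node eps ∈ conditioning set.
  P5: blocked at fork node alpha ∈ conditioning set.
  P6: blocked at fork node alpha ∈ conditioning set.
  P7: blocked at fork node alpha ∈ conditioning set.
  P8: blocked at fork node alpha ∈ conditioning set.
{alpha, eps} contains no descendant of zeta and blocks every backdoor path.
Every element of {alpha, eps} is needed (dropping alpha leaves P7 open; dropping eps leaves P2 open), so no proper subset is valid.
Among all size-2 subsets of the eligible variables, only {alpha, eps} blocks every backdoor path, so it is the unique smallest valid adjustment set.

{alpha, eps}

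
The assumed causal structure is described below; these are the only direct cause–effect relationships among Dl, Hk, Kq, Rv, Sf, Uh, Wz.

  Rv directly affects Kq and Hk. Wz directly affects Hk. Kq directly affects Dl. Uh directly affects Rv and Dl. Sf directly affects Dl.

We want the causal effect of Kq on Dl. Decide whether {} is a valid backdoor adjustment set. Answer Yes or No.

Backdoor paths from Kq to Dl (paths whose first edge points into Kq):
  P1: Kq <- Rv <- Uh -> Dl
Condition 1 (no descendant of Kq in the set): holds — descendants of Kq are {Dl}; none are in {}.
Condition 2 (every backdoor path blocked by {}):
  P1: open — no interior node is in the conditioning set.
{} does not satisfy the backdoor criterion.

No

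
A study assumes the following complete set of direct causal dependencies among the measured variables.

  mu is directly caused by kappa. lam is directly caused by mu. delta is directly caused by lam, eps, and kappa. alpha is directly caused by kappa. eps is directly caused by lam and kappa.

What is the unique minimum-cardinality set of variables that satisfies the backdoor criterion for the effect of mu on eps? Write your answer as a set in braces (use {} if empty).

{kappa}

Variables eligible for adjustment (non-descendants of mu, excluding mu and eps): {alpha, kappa}.
Backdoor paths from mu to eps:
  P1: mu <- kappa -> eps
  P2: mu <- kappa -> delta <- lam -> eps
  P3: mu <- kappa -> delta <- eps
The empty set is not sufficient: P1 (mu <- kappa -> eps) has no collider blocking it and no conditioned non-collider, so it is open.
Try {kappa}:
  P1: blocked at fork node kappa ∈ conditioning set.
  P2: blocked at fork node kappa ∈ conditioning set.
  P3: blocked at fork node kappa ∈ conditioning set.
{kappa} contains no descendant of mu and blocks every backdoor path.
No other singleton works — e.g. {alpha} leaves P1 open — so {kappa} is the unique smallest valid adjustment set.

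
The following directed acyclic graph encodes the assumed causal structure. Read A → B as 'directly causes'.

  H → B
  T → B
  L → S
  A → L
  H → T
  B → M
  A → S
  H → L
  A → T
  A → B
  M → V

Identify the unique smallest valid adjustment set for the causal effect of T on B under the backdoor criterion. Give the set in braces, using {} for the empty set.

{A, H}

Variables eligible for adjustment (non-descendants of T, excluding T and B): {A, H, L, S}.
Backdoor paths from T to B:
  P1: T <- H -> L <- A -> B
  P2: T <- H -> L -> S <- A -> B
  P3: T <- H -> B
  P4: T <- A -> L <- H -> B
  P5: T <- A -> B
  P6: T <- A -> S <- L <- H -> B
The empty set is not sufficient: P3 (T <- H -> B) has no collider blocking it and no conditioned non-collider, so it is open.
Try {A, H}:
  P1: blocked at fork node H ∈ conditioning set.
  P2: blocked at fork node H ∈ conditioning set.
  P3: blocked at fork node H ∈ conditioning set.
  P4: blocked at fork node A ∈ conditioning set.
  P5: blocked at fork node A ∈ conditioning set.
  P6: blocked at fork node A ∈ conditioning set.
{A, H} contains no descendant of T and blocks every backdoor path.
Every element of {A, H} is needed (dropping A leaves P5 open; dropping H leaves P3 open), so no proper subset is valid.
Among all size-2 subsets of the eligible variables, only {A, H} blocks every backdoor path, so it is the unique smallest valid adjustment set.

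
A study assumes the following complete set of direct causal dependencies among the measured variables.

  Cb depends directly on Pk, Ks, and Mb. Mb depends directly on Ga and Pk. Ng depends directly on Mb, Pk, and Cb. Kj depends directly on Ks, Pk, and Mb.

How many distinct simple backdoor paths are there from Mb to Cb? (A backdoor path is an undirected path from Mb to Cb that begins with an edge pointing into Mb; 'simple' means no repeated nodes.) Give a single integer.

A backdoor path from Mb to Cb is any simple undirected path whose first edge points into Mb (i.e. leaves Mb via a parent).
Parents of Mb: {Ga, Pk}.
Enumerating:
  P1: Mb <- Pk -> Kj <- Ks -> Cb
  P2: Mb <- Pk -> Cb
  P3: Mb <- Pk -> Ng <- Cb
That exhausts the simple backdoor paths. Count: 3.

3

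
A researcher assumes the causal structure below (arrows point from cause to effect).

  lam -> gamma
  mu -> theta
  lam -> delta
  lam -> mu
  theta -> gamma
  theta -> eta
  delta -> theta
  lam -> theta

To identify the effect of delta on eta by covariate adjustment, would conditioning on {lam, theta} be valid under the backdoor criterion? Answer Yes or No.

No

Backdoor paths from delta to eta (paths whose first edge points into delta):
  P1: delta <- lam -> mu -> theta -> eta
  P2: delta <- lam -> theta -> eta
  P3: delta <- lam -> gamma <- theta -> eta
Condition 1 (no descendant of delta in the set): FAILS — theta is a descendant of delta.
Condition 2 (every backdoor path blocked by {lam, theta}):
  P1: blocked at fork node lam ∈ conditioning set.
  P2: blocked at fork node lam ∈ conditioning set.
  P3: blocked at fork node lam ∈ conditioning set.
{lam, theta} does not satisfy the backdoor criterion.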